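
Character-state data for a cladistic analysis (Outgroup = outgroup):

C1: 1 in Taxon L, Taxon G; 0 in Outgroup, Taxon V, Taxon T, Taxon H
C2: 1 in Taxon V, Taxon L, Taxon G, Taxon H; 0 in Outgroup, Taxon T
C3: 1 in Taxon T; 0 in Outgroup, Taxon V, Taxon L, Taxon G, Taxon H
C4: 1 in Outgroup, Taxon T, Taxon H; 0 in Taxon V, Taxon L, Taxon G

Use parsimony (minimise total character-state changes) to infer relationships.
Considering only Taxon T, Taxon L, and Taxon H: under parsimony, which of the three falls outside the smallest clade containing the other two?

Taxon T

Character polarity is set by the outgroup: the derived state is whichever differs from the outgroup's state, so for C4 the derived state is '0', and for the remaining characters it is '1'.
C1: derived state '1' in Taxon G and Taxon L only — synapomorphy for {Taxon G, Taxon L}.
C2: derived state '1' in Taxon G, Taxon H, Taxon L, and Taxon V only — synapomorphy for {Taxon G, Taxon H, Taxon L, Taxon V}.
C3 (derived state '1') is unique to Taxon T (autapomorphy; uninformative for grouping).
C4: derived state '0' in Taxon G, Taxon L, and Taxon V only — synapomorphy for {Taxon G, Taxon L, Taxon V}.
Most parsimonious ingroup topology: (((Taxon V,(Taxon L,Taxon G)),Taxon H),Taxon T).
Taxon L and Taxon H share a more recent common ancestor with each other than either does with Taxon T, so Taxon T is the least closely related of the three.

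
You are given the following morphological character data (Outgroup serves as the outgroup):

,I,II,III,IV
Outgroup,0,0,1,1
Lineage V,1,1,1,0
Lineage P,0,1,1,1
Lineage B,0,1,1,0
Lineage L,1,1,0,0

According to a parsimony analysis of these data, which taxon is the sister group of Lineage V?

Character polarity is set by the outgroup: the derived state is whichever differs from the outgroup's state, so for III, IV the derived state is '0', and for the remaining characters it is '1'.
I (derived state '1') is shared by Lineage L and Lineage V — a synapomorphy uniting that clade.
All ingroup taxa share the derived state '1' for II; it defines the ingroup but does not resolve relationships within it.
III (derived state '0') is unique to Lineage L (autapomorphy; uninformative for grouping).
IV: derived state '0' in Lineage B, Lineage L, and Lineage V only — synapomorphy for {Lineage B, Lineage L, Lineage V}.
Most parsimonious ingroup topology: (((Lineage V,Lineage L),Lineage B),Lineage P).
Lineage V and Lineage L form a cherry on this tree, so they are sister taxa.

Lineage L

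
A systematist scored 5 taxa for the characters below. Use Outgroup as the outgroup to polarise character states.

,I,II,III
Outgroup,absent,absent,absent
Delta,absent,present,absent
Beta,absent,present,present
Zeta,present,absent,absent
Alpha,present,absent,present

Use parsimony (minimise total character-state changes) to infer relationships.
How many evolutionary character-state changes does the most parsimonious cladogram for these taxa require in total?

4

The outgroup has state 'absent' for every character, so 'present' is the derived state throughout.
I (derived state 'present') is shared by Alpha and Zeta — a synapomorphy uniting that clade.
II (derived state 'present') is shared by Beta and Delta — a synapomorphy uniting that clade.
III (state 'present') occurs in Alpha and Beta but conflicts with the nesting implied by the other characters — most parsimoniously interpreted as homoplasy.
Most parsimonious ingroup topology: ((Delta,Beta),(Zeta,Alpha)).
Changes per character on this tree: I: 1; II: 1; III: 2.
Total = 4.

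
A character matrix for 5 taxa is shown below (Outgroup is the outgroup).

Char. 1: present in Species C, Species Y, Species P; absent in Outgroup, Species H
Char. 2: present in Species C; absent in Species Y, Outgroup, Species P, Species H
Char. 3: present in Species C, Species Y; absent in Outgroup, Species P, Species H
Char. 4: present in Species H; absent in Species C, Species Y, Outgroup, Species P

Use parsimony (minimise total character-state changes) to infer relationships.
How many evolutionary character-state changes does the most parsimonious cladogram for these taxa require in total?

4

The outgroup has state 'absent' for every character, so 'present' is the derived state throughout.
Only Species C, Species P, and Species Y show the derived state 'present' for Char. 1, supporting them as a clade.
Char. 2 (derived state 'present') is unique to Species C (autapomorphy; uninformative for grouping).
Char. 3 (derived state 'present') is shared by Species C and Species Y — a synapomorphy uniting that clade.
Char. 4: derived state 'present' in Species H only — an autapomorphy, so it tells us nothing about relationships among taxa.
Most parsimonious ingroup topology: (((Species C,Species Y),Species P),Species H).
Changes per character on this tree: Char. 1: 1; Char. 2: 1; Char. 3: 1; Char. 4: 1.
Total = 4.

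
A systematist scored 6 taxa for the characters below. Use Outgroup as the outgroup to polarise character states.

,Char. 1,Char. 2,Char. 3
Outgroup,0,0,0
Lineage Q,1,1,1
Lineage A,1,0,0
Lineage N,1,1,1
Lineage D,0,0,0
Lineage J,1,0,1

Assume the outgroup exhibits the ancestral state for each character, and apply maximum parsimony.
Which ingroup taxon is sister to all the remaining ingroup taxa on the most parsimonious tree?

The outgroup has state '0' for every character, so '1' is the derived state throughout.
Only Lineage A, Lineage J, Lineage N, and Lineage Q show the derived state '1' for Char. 1, supporting them as a clade.
Char. 2 (derived state '1') is shared by Lineage N and Lineage Q — a synapomorphy uniting that clade.
Char. 3 (derived state '1') is shared by Lineage J, Lineage N, and Lineage Q — a synapomorphy uniting that clade.
Most parsimonious ingroup topology: ((((Lineage Q,Lineage N),Lineage J),Lineage A),Lineage D).
Lineage D is sister to the clade containing all other ingroup taxa, so it is the earliest-diverging (most basal) ingroup lineage.

Lineage D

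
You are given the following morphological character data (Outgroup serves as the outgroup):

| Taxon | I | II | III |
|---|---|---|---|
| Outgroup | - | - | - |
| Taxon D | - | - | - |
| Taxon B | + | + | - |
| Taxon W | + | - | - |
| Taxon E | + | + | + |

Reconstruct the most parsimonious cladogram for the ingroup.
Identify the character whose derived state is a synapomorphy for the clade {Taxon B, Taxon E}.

The outgroup has state '-' for every character, so '+' is the derived state throughout.
Only Taxon B, Taxon E, and Taxon W show the derived state '+' for I, supporting them as a clade.
Only Taxon B and Taxon E show the derived state '+' for II, supporting them as a clade.
III (derived state '+') is unique to Taxon E (autapomorphy; uninformative for grouping).
Most parsimonious ingroup topology: (Taxon D,((Taxon B,Taxon E),Taxon W)).
The clade {Taxon B, Taxon E} is supported by II: its derived state '+' occurs in exactly those taxa and in no other taxon (including the outgroup).

II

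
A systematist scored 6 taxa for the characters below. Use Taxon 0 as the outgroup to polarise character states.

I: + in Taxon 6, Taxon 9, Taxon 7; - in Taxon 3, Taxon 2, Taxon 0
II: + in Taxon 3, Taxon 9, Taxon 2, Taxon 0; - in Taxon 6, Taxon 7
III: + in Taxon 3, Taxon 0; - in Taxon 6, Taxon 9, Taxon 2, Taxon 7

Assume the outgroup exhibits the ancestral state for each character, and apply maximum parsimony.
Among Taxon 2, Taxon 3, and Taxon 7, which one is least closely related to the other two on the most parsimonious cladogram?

Taxon 3

Character polarity is set by the outgroup: the derived state is whichever differs from the outgroup's state, so for II, III the derived state is '-', and for the remaining characters it is '+'.
I: derived state '+' in Taxon 6, Taxon 7, and Taxon 9 only — synapomorphy for {Taxon 6, Taxon 7, Taxon 9}.
Only Taxon 6 and Taxon 7 show the derived state '-' for II, supporting them as a clade.
Only Taxon 2, Taxon 6, Taxon 7, and Taxon 9 show the derived state '-' for III, supporting them as a clade.
Most parsimonious ingroup topology: (Taxon 3,(((Taxon 7,Taxon 6),Taxon 9),Taxon 2)).
Taxon 2 and Taxon 7 share a more recent common ancestor with each other than either does with Taxon 3, so Taxon 3 is the least closely related of the three.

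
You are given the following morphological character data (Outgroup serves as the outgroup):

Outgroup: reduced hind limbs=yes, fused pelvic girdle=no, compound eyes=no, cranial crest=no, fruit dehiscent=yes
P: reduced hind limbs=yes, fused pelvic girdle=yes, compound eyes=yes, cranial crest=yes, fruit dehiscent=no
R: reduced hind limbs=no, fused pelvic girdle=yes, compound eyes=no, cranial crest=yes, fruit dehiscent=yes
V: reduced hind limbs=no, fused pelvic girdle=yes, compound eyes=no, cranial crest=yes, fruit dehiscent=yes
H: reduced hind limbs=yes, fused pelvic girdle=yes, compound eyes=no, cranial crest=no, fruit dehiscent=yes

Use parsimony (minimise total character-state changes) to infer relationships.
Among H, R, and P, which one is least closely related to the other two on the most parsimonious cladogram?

Character polarity is set by the outgroup: the derived state is whichever differs from the outgroup's state, so for reduced hind limbs, fruit dehiscent the derived state is 'no', and for the remaining characters it is 'yes'.
reduced hind limbs: derived state 'no' in R and V only — synapomorphy for {R, V}.
All ingroup taxa share the derived state 'yes' for fused pelvic girdle; it defines the ingroup but does not resolve relationships within it.
compound eyes: derived state 'yes' in P only — an autapomorphy, so it tells us nothing about relationships among taxa.
cranial crest: derived state 'yes' in P, R, and V only — synapomorphy for {P, R, V}.
fruit dehiscent (derived state 'no') is unique to P (autapomorphy; uninformative for grouping).
Most parsimonious ingroup topology: ((P,(R,V)),H).
R and P share a more recent common ancestor with each other than either does with H, so H is the least closely related of the three.

H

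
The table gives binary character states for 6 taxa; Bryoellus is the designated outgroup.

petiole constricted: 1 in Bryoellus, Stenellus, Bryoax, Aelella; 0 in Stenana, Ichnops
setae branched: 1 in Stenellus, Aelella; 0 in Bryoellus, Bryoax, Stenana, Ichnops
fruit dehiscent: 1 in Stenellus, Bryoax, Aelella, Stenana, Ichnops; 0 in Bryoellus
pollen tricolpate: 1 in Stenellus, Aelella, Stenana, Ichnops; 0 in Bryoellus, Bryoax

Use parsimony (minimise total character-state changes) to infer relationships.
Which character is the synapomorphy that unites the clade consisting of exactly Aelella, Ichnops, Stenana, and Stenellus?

Character polarity is set by the outgroup: the derived state is whichever differs from the outgroup's state, so for petiole constricted the derived state is '0', and for the remaining characters it is '1'.
petiole constricted: derived state '0' in Ichnops and Stenana only — synapomorphy for {Ichnops, Stenana}.
Only Aelella and Stenellus show the derived state '1' for setae branched, supporting them as a clade.
All ingroup taxa share the derived state '1' for fruit dehiscent; it defines the ingroup but does not resolve relationships within it.
pollen tricolpate: derived state '1' in Aelella, Ichnops, Stenana, and Stenellus only — synapomorphy for {Aelella, Ichnops, Stenana, Stenellus}.
Most parsimonious ingroup topology: (((Stenellus,Aelella),(Stenana,Ichnops)),Bryoax).
The clade {Aelella, Ichnops, Stenana, Stenellus} is supported by pollen tricolpate: its derived state '1' occurs in exactly those taxa and in no other taxon (including the outgroup).

pollen tricolpate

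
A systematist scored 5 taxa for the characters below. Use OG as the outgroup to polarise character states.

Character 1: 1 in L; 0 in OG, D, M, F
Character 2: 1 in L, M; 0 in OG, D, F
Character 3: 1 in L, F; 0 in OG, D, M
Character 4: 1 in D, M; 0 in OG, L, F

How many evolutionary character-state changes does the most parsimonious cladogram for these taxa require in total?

5

The outgroup has state '0' for every character, so '1' is the derived state throughout.
Character 1 (derived state '1') is unique to L (autapomorphy; uninformative for grouping).
Character 2 groups L and M, which is incompatible with the clades supported by the remaining characters; treating it as convergent (homoplasy) costs fewer steps than any alternative tree.
Character 3: derived state '1' in F and L only — synapomorphy for {F, L}.
Character 4: derived state '1' in D and M only — synapomorphy for {D, M}.
Most parsimonious ingroup topology: ((L,F),(D,M)).
Changes per character on this tree: Character 1: 1; Character 2: 2; Character 3: 1; Character 4: 1.
Total = 5.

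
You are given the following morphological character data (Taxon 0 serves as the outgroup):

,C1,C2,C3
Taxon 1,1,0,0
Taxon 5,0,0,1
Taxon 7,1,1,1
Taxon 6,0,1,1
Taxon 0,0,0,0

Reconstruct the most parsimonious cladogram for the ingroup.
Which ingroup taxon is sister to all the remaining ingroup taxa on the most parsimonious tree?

Taxon 1

The outgroup has state '0' for every character, so '1' is the derived state throughout.
C1 (state '1') occurs in Taxon 1 and Taxon 7 but conflicts with the nesting implied by the other characters — most parsimoniously interpreted as homoplasy.
Only Taxon 6 and Taxon 7 show the derived state '1' for C2, supporting them as a clade.
C3 (derived state '1') is shared by Taxon 5, Taxon 6, and Taxon 7 — a synapomorphy uniting that clade.
Most parsimonious ingroup topology: ((Taxon 5,(Taxon 7,Taxon 6)),Taxon 1).
Taxon 1 is sister to the clade containing all other ingroup taxa, so it is the earliest-diverging (most basal) ingroup lineage.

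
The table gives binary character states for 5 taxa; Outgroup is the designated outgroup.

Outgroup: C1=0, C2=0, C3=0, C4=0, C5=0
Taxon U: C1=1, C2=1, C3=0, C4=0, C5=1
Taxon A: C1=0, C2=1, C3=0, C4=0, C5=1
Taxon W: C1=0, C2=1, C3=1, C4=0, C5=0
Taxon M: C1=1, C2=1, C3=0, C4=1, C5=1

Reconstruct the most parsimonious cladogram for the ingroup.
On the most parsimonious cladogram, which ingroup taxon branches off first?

Taxon W

The outgroup has state '0' for every character, so '1' is the derived state throughout.
C1 (derived state '1') is shared by Taxon M and Taxon U — a synapomorphy uniting that clade.
All ingroup taxa share the derived state '1' for C2; it defines the ingroup but does not resolve relationships within it.
C3: derived state '1' in Taxon W only — an autapomorphy, so it tells us nothing about relationships among taxa.
C4 (derived state '1') is unique to Taxon M (autapomorphy; uninformative for grouping).
C5 (derived state '1') is shared by Taxon A, Taxon M, and Taxon U — a synapomorphy uniting that clade.
Most parsimonious ingroup topology: (((Taxon U,Taxon M),Taxon A),Taxon W).
Taxon W is sister to the clade containing all other ingroup taxa, so it is the earliest-diverging (most basal) ingroup lineage.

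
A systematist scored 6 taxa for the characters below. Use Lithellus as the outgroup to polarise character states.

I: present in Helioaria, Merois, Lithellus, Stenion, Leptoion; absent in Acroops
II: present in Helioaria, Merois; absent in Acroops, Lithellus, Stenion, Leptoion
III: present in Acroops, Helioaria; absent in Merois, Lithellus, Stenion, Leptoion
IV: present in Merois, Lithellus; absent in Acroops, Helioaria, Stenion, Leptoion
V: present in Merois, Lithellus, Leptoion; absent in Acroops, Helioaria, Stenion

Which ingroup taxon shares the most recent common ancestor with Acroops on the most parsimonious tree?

Helioaria

Character polarity is set by the outgroup: the derived state is whichever differs from the outgroup's state, so for I, IV, V the derived state is 'absent', and for the remaining characters it is 'present'.
I (derived state 'absent') is unique to Acroops (autapomorphy; uninformative for grouping).
II (state 'present') occurs in Helioaria and Merois but conflicts with the nesting implied by the other characters — most parsimoniously interpreted as homoplasy.
III (derived state 'present') is shared by Acroops and Helioaria — a synapomorphy uniting that clade.
IV: derived state 'absent' in Acroops, Helioaria, Leptoion, and Stenion only — synapomorphy for {Acroops, Helioaria, Leptoion, Stenion}.
V: derived state 'absent' in Acroops, Helioaria, and Stenion only — synapomorphy for {Acroops, Helioaria, Stenion}.
Most parsimonious ingroup topology: ((((Helioaria,Acroops),Stenion),Leptoion),Merois).
Acroops and Helioaria form a cherry on this tree, so they are sister taxa.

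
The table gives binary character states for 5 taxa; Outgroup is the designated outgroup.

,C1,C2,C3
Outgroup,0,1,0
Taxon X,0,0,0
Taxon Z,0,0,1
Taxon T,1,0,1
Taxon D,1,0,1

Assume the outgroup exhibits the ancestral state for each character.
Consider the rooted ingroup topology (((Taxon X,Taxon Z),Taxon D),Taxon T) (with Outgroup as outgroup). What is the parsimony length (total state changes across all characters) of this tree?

5

Map each character onto (((Taxon X,Taxon Z),Taxon D),Taxon T) (rooted by Outgroup) and count the minimum state changes it requires (Fitch parsimony):
C1: 2; C2: 1; C3: 2.
Total tree length = 5.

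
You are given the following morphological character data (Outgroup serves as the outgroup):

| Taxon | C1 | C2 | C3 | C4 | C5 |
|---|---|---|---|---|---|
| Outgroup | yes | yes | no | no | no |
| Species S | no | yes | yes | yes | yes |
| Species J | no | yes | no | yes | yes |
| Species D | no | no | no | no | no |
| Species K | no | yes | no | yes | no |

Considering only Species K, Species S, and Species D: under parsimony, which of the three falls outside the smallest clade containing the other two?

Character polarity is set by the outgroup: the derived state is whichever differs from the outgroup's state, so for C1, C2 the derived state is 'no', and for the remaining characters it is 'yes'.
C1 (derived state 'no') is shared by all ingroup taxa — unites the whole ingroup.
C2: derived state 'no' in Species D only — an autapomorphy, so it tells us nothing about relationships among taxa.
C3 (derived state 'yes') is unique to Species S (autapomorphy; uninformative for grouping).
Only Species J, Species K, and Species S show the derived state 'yes' for C4, supporting them as a clade.
Only Species J and Species S show the derived state 'yes' for C5, supporting them as a clade.
Most parsimonious ingroup topology: (((Species S,Species J),Species K),Species D).
Species K and Species S share a more recent common ancestor with each other than either does with Species D, so Species D is the least closely related of the three.

Species D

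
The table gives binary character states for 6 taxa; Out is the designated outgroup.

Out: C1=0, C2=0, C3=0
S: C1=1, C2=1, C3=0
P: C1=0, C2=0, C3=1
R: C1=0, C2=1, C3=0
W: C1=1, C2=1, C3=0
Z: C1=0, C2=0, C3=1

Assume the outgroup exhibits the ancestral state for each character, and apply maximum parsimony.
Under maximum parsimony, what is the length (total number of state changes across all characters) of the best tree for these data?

3

The outgroup has state '0' for every character, so '1' is the derived state throughout.
C1 (derived state '1') is shared by S and W — a synapomorphy uniting that clade.
C2: derived state '1' in R, S, and W only — synapomorphy for {R, S, W}.
C3 (derived state '1') is shared by P and Z — a synapomorphy uniting that clade.
Most parsimonious ingroup topology: (((S,W),R),(P,Z)).
Changes per character on this tree: C1: 1; C2: 1; C3: 1.
Total = 3.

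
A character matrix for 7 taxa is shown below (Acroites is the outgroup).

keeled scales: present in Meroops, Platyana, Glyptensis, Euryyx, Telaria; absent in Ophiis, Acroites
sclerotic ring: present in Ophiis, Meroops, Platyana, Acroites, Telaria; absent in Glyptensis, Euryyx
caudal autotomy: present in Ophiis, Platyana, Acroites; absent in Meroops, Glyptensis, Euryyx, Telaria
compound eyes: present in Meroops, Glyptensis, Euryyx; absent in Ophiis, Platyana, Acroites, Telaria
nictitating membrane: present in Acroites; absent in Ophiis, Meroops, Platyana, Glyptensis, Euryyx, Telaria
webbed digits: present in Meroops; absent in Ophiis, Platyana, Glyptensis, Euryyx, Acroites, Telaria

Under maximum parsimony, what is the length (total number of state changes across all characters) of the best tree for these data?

Character polarity is set by the outgroup: the derived state is whichever differs from the outgroup's state, so for sclerotic ring, caudal autotomy, nictitating membrane the derived state is 'absent', and for the remaining characters it is 'present'.
Only Euryyx, Glyptensis, Meroops, Platyana, and Telaria show the derived state 'present' for keeled scales, supporting them as a clade.
sclerotic ring (derived state 'absent') is shared by Euryyx and Glyptensis — a synapomorphy uniting that clade.
caudal autotomy (derived state 'absent') is shared by Euryyx, Glyptensis, Meroops, and Telaria — a synapomorphy uniting that clade.
Only Euryyx, Glyptensis, and Meroops show the derived state 'present' for compound eyes, supporting them as a clade.
nictitating membrane (derived state 'absent') is shared by all ingroup taxa — unites the whole ingroup.
webbed digits: derived state 'present' in Meroops only — an autapomorphy, so it tells us nothing about relationships among taxa.
Most parsimonious ingroup topology: ((Platyana,(((Euryyx,Glyptensis),Meroops),Telaria)),Ophiis).
Changes per character on this tree: keeled scales: 1; sclerotic ring: 1; caudal autotomy: 1; compound eyes: 1; nictitating membrane: 1; webbed digits: 1.
Total = 6.

6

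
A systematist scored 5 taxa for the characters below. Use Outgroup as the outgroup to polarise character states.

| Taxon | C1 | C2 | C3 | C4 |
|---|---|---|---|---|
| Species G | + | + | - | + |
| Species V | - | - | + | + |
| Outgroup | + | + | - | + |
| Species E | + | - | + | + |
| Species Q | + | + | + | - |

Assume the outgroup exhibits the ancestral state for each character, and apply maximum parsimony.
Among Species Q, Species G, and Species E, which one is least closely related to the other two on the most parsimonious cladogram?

Species G

Character polarity is set by the outgroup: the derived state is whichever differs from the outgroup's state, so for C1, C2, C4 the derived state is '-', and for the remaining characters it is '+'.
C1 (derived state '-') is unique to Species V (autapomorphy; uninformative for grouping).
C2 (derived state '-') is shared by Species E and Species V — a synapomorphy uniting that clade.
Only Species E, Species Q, and Species V show the derived state '+' for C3, supporting them as a clade.
C4 (derived state '-') is unique to Species Q (autapomorphy; uninformative for grouping).
Most parsimonious ingroup topology: ((Species Q,(Species E,Species V)),Species G).
Species Q and Species E share a more recent common ancestor with each other than either does with Species G, so Species G is the least closely related of the three.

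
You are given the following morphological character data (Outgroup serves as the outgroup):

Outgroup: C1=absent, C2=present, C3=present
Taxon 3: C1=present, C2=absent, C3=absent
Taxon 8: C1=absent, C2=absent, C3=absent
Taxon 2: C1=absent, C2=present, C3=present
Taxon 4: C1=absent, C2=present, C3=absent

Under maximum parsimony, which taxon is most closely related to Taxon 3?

Taxon 8

Character polarity is set by the outgroup: the derived state is whichever differs from the outgroup's state, so for C2, C3 the derived state is 'absent', and for the remaining characters it is 'present'.
C1 (derived state 'present') is unique to Taxon 3 (autapomorphy; uninformative for grouping).
C2: derived state 'absent' in Taxon 3 and Taxon 8 only — synapomorphy for {Taxon 3, Taxon 8}.
Only Taxon 3, Taxon 4, and Taxon 8 show the derived state 'absent' for C3, supporting them as a clade.
Most parsimonious ingroup topology: (((Taxon 3,Taxon 8),Taxon 4),Taxon 2).
Taxon 3 and Taxon 8 form a cherry on this tree, so they are sister taxa.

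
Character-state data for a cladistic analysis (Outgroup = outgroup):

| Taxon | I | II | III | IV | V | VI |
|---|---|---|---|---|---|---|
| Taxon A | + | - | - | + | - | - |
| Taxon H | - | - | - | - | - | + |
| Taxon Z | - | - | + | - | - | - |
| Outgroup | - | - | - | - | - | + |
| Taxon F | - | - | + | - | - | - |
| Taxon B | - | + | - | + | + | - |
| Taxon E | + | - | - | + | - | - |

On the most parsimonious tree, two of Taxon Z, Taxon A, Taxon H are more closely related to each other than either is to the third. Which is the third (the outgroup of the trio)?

Character polarity is set by the outgroup: the derived state is whichever differs from the outgroup's state, so for VI the derived state is '-', and for the remaining characters it is '+'.
I: derived state '+' in Taxon A and Taxon E only — synapomorphy for {Taxon A, Taxon E}.
II (derived state '+') is unique to Taxon B (autapomorphy; uninformative for grouping).
Only Taxon F and Taxon Z show the derived state '+' for III, supporting them as a clade.
IV: derived state '+' in Taxon A, Taxon B, and Taxon E only — synapomorphy for {Taxon A, Taxon B, Taxon E}.
V (derived state '+') is unique to Taxon B (autapomorphy; uninformative for grouping).
VI: derived state '-' in Taxon A, Taxon B, Taxon E, Taxon F, and Taxon Z only — synapomorphy for {Taxon A, Taxon B, Taxon E, Taxon F, Taxon Z}.
Most parsimonious ingroup topology: (Taxon H,(((Taxon A,Taxon E),Taxon B),(Taxon Z,Taxon F))).
Taxon Z and Taxon A share a more recent common ancestor with each other than either does with Taxon H, so Taxon H is the least closely related of the three.

Taxon H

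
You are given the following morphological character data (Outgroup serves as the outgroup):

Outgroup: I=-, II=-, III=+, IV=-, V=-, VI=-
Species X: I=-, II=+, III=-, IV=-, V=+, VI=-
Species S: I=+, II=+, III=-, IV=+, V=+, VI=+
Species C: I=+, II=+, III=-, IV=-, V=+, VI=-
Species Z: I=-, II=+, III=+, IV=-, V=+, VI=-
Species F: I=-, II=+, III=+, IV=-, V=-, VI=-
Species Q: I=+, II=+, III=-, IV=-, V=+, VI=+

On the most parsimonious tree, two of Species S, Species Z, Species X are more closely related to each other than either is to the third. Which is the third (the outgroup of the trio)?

Character polarity is set by the outgroup: the derived state is whichever differs from the outgroup's state, so for III the derived state is '-', and for the remaining characters it is '+'.
I (derived state '+') is shared by Species C, Species Q, and Species S — a synapomorphy uniting that clade.
All ingroup taxa share the derived state '+' for II; it defines the ingroup but does not resolve relationships within it.
III: derived state '-' in Species C, Species Q, Species S, and Species X only — synapomorphy for {Species C, Species Q, Species S, Species X}.
IV: derived state '+' in Species S only — an autapomorphy, so it tells us nothing about relationships among taxa.
V (derived state '+') is shared by Species C, Species Q, Species S, Species X, and Species Z — a synapomorphy uniting that clade.
VI: derived state '+' in Species Q and Species S only — synapomorphy for {Species Q, Species S}.
Most parsimonious ingroup topology: (((Species X,((Species S,Species Q),Species C)),Species Z),Species F).
Species S and Species X share a more recent common ancestor with each other than either does with Species Z, so Species Z is the least closely related of the three.

Species Z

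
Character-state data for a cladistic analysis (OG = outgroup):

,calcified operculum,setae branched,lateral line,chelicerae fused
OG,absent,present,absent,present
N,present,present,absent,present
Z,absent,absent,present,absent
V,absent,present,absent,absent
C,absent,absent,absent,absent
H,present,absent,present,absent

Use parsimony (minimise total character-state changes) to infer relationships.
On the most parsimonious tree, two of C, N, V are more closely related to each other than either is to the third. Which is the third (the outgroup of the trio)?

Character polarity is set by the outgroup: the derived state is whichever differs from the outgroup's state, so for setae branched, chelicerae fused the derived state is 'absent', and for the remaining characters it is 'present'.
calcified operculum groups H and N, which is incompatible with the clades supported by the remaining characters; treating it as convergent (homoplasy) costs fewer steps than any alternative tree.
setae branched: derived state 'absent' in C, H, and Z only — synapomorphy for {C, H, Z}.
lateral line: derived state 'present' in H and Z only — synapomorphy for {H, Z}.
chelicerae fused (derived state 'absent') is shared by C, H, V, and Z — a synapomorphy uniting that clade.
Most parsimonious ingroup topology: (N,(((Z,H),C),V)).
V and C share a more recent common ancestor with each other than either does with N, so N is the least closely related of the three.

N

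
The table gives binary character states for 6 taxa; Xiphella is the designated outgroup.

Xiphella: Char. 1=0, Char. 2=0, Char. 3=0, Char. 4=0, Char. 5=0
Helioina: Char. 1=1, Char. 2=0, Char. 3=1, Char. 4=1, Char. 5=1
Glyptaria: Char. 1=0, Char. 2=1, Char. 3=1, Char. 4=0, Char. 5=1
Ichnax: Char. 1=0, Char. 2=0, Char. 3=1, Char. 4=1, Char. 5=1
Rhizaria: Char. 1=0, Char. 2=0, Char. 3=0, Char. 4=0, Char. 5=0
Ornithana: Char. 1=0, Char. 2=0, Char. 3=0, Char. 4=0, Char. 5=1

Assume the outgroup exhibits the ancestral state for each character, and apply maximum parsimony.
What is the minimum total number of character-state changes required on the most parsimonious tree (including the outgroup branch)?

The outgroup has state '0' for every character, so '1' is the derived state throughout.
Char. 1 (derived state '1') is unique to Helioina (autapomorphy; uninformative for grouping).
Char. 2: derived state '1' in Glyptaria only — an autapomorphy, so it tells us nothing about relationships among taxa.
Char. 3: derived state '1' in Glyptaria, Helioina, and Ichnax only — synapomorphy for {Glyptaria, Helioina, Ichnax}.
Char. 4: derived state '1' in Helioina and Ichnax only — synapomorphy for {Helioina, Ichnax}.
Char. 5 (derived state '1') is shared by Glyptaria, Helioina, Ichnax, and Ornithana — a synapomorphy uniting that clade.
Most parsimonious ingroup topology: ((((Helioina,Ichnax),Glyptaria),Ornithana),Rhizaria).
Changes per character on this tree: Char. 1: 1; Char. 2: 1; Char. 3: 1; Char. 4: 1; Char. 5: 1.
Total = 5.

5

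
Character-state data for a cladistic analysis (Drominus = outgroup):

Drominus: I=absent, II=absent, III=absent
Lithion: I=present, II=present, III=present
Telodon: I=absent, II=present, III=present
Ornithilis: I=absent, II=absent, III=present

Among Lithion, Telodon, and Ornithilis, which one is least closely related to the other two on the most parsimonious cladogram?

The outgroup has state 'absent' for every character, so 'present' is the derived state throughout.
I (derived state 'present') is unique to Lithion (autapomorphy; uninformative for grouping).
Only Lithion and Telodon show the derived state 'present' for II, supporting them as a clade.
III (derived state 'present') is shared by all ingroup taxa — unites the whole ingroup.
Most parsimonious ingroup topology: ((Lithion,Telodon),Ornithilis).
Telodon and Lithion share a more recent common ancestor with each other than either does with Ornithilis, so Ornithilis is the least closely related of the three.

Ornithilis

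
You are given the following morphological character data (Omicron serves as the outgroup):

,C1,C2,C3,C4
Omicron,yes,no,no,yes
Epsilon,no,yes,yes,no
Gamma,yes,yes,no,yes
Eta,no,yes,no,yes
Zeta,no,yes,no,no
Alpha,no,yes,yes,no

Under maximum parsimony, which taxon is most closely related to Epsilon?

Character polarity is set by the outgroup: the derived state is whichever differs from the outgroup's state, so for C1, C4 the derived state is 'no', and for the remaining characters it is 'yes'.
C1: derived state 'no' in Alpha, Epsilon, Eta, and Zeta only — synapomorphy for {Alpha, Epsilon, Eta, Zeta}.
C2 (derived state 'yes') is shared by all ingroup taxa — unites the whole ingroup.
C3 (derived state 'yes') is shared by Alpha and Epsilon — a synapomorphy uniting that clade.
C4 (derived state 'no') is shared by Alpha, Epsilon, and Zeta — a synapomorphy uniting that clade.
Most parsimonious ingroup topology: ((((Epsilon,Alpha),Zeta),Eta),Gamma).
Epsilon and Alpha form a cherry on this tree, so they are sister taxa.

Alpha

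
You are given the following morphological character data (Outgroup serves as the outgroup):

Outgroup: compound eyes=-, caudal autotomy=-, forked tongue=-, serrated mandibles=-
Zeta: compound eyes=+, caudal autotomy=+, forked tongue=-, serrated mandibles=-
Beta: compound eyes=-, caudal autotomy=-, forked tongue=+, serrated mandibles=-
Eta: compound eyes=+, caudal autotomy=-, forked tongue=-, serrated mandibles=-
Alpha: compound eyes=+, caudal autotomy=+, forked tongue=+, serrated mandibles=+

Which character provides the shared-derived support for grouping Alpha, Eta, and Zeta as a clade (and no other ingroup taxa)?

compound eyes

The outgroup has state '-' for every character, so '+' is the derived state throughout.
Only Alpha, Eta, and Zeta show the derived state '+' for compound eyes, supporting them as a clade.
Only Alpha and Zeta show the derived state '+' for caudal autotomy, supporting them as a clade.
forked tongue (state '+') occurs in Alpha and Beta but conflicts with the nesting implied by the other characters — most parsimoniously interpreted as homoplasy.
serrated mandibles (derived state '+') is unique to Alpha (autapomorphy; uninformative for grouping).
Most parsimonious ingroup topology: (((Zeta,Alpha),Eta),Beta).
The clade {Alpha, Eta, Zeta} is supported by compound eyes: its derived state '+' occurs in exactly those taxa and in no other taxon (including the outgroup).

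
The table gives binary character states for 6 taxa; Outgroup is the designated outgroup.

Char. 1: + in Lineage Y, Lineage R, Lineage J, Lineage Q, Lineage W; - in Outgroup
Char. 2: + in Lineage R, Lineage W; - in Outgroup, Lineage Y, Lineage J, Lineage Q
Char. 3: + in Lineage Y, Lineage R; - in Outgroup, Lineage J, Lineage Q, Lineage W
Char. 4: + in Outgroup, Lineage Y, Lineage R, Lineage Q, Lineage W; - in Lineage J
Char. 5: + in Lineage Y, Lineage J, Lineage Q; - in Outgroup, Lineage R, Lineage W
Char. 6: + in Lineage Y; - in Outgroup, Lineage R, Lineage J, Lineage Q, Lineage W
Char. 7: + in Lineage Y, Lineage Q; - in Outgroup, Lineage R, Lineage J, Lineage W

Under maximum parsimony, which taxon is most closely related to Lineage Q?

Lineage Y

Character polarity is set by the outgroup: the derived state is whichever differs from the outgroup's state, so for Char. 4 the derived state is '-', and for the remaining characters it is '+'.
Char. 1 (derived state '+') is shared by all ingroup taxa — unites the whole ingroup.
Only Lineage R and Lineage W show the derived state '+' for Char. 2, supporting them as a clade.
Char. 3 groups Lineage R and Lineage Y, which is incompatible with the clades supported by the remaining characters; treating it as convergent (homoplasy) costs fewer steps than any alternative tree.
Char. 4 (derived state '-') is unique to Lineage J (autapomorphy; uninformative for grouping).
Char. 5: derived state '+' in Lineage J, Lineage Q, and Lineage Y only — synapomorphy for {Lineage J, Lineage Q, Lineage Y}.
Char. 6 (derived state '+') is unique to Lineage Y (autapomorphy; uninformative for grouping).
Only Lineage Q and Lineage Y show the derived state '+' for Char. 7, supporting them as a clade.
Most parsimonious ingroup topology: (((Lineage Y,Lineage Q),Lineage J),(Lineage R,Lineage W)).
Lineage Q and Lineage Y form a cherry on this tree, so they are sister taxa.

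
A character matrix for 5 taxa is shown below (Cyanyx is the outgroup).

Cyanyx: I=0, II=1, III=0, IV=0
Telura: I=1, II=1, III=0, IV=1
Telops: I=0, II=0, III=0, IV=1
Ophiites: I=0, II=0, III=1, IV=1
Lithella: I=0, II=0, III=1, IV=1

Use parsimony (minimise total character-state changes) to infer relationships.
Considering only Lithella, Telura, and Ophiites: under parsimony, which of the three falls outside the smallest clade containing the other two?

Telura

Character polarity is set by the outgroup: the derived state is whichever differs from the outgroup's state, so for II the derived state is '0', and for the remaining characters it is '1'.
I: derived state '1' in Telura only — an autapomorphy, so it tells us nothing about relationships among taxa.
Only Lithella, Ophiites, and Telops show the derived state '0' for II, supporting them as a clade.
III: derived state '1' in Lithella and Ophiites only — synapomorphy for {Lithella, Ophiites}.
IV (derived state '1') is shared by all ingroup taxa — unites the whole ingroup.
Most parsimonious ingroup topology: (Telura,(Telops,(Ophiites,Lithella))).
Ophiites and Lithella share a more recent common ancestor with each other than either does with Telura, so Telura is the least closely related of the three.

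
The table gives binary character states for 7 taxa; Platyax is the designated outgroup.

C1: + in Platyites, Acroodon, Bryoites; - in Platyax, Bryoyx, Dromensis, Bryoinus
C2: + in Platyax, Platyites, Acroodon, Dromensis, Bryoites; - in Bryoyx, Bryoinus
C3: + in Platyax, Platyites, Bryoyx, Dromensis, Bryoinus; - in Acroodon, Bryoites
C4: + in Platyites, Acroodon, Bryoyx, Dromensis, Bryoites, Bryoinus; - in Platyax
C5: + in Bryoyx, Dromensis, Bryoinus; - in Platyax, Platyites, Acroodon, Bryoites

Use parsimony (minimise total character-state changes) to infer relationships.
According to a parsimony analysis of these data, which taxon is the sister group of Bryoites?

Acroodon

Character polarity is set by the outgroup: the derived state is whichever differs from the outgroup's state, so for C2, C3 the derived state is '-', and for the remaining characters it is '+'.
C1 (derived state '+') is shared by Acroodon, Bryoites, and Platyites — a synapomorphy uniting that clade.
C2: derived state '-' in Bryoinus and Bryoyx only — synapomorphy for {Bryoinus, Bryoyx}.
C3: derived state '-' in Acroodon and Bryoites only — synapomorphy for {Acroodon, Bryoites}.
C4 (derived state '+') is shared by all ingroup taxa — unites the whole ingroup.
C5 (derived state '+') is shared by Bryoinus, Bryoyx, and Dromensis — a synapomorphy uniting that clade.
Most parsimonious ingroup topology: ((Platyites,(Acroodon,Bryoites)),((Bryoyx,Bryoinus),Dromensis)).
Bryoites and Acroodon form a cherry on this tree, so they are sister taxa.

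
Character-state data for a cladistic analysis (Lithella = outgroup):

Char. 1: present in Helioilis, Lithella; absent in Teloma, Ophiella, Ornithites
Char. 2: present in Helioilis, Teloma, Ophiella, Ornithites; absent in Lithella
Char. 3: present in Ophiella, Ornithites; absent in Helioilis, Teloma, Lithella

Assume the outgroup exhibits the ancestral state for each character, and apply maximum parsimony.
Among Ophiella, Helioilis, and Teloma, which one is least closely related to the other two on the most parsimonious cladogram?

Character polarity is set by the outgroup: the derived state is whichever differs from the outgroup's state, so for Char. 1 the derived state is 'absent', and for the remaining characters it is 'present'.
Only Ophiella, Ornithites, and Teloma show the derived state 'absent' for Char. 1, supporting them as a clade.
Char. 2 (derived state 'present') is shared by all ingroup taxa — unites the whole ingroup.
Char. 3: derived state 'present' in Ophiella and Ornithites only — synapomorphy for {Ophiella, Ornithites}.
Most parsimonious ingroup topology: (Helioilis,((Ophiella,Ornithites),Teloma)).
Teloma and Ophiella share a more recent common ancestor with each other than either does with Helioilis, so Helioilis is the least closely related of the three.

Helioilis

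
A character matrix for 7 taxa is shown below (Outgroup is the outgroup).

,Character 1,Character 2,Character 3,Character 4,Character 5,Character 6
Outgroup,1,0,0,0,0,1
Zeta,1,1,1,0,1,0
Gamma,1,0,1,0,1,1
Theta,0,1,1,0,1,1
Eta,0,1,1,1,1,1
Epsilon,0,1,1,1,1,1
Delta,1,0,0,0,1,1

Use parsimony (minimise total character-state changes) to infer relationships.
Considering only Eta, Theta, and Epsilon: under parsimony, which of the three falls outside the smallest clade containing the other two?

Character polarity is set by the outgroup: the derived state is whichever differs from the outgroup's state, so for Character 1, Character 6 the derived state is '0', and for the remaining characters it is '1'.
Character 1: derived state '0' in Epsilon, Eta, and Theta only — synapomorphy for {Epsilon, Eta, Theta}.
Character 2 (derived state '1') is shared by Epsilon, Eta, Theta, and Zeta — a synapomorphy uniting that clade.
Only Epsilon, Eta, Gamma, Theta, and Zeta show the derived state '1' for Character 3, supporting them as a clade.
Only Epsilon and Eta show the derived state '1' for Character 4, supporting them as a clade.
All ingroup taxa share the derived state '1' for Character 5; it defines the ingroup but does not resolve relationships within it.
Character 6: derived state '0' in Zeta only — an autapomorphy, so it tells us nothing about relationships among taxa.
Most parsimonious ingroup topology: (((Zeta,(Theta,(Eta,Epsilon))),Gamma),Delta).
Epsilon and Eta share a more recent common ancestor with each other than either does with Theta, so Theta is the least closely related of the three.

Theta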